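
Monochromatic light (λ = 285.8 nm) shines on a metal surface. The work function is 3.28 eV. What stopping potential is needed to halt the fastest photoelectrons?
1.0581 V

The stopping potential V_s satisfies: eV_s = KE_max

First, find KE_max using Einstein's equation:
E_photon = hc/λ = 4.3381 eV
KE_max = E_photon - φ = 4.3381 - 3.28 = 1.0581 eV

Since eV_s = KE_max:
V_s = KE_max/e = 1.0581 V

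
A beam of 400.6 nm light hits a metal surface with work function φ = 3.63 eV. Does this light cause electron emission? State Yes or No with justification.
No

For photoemission, the photon energy must exceed the work function.

Photon energy: E = hc/λ = 3.0950 eV
Work function: φ = 3.63 eV

Since E_photon (3.0950 eV) < φ (3.63 eV), photoemission will NOT occur.
The threshold wavelength is λ₀ = hc/φ = 341.6 nm.
Since 400.6 nm > 341.6 nm, the photons lack sufficient energy.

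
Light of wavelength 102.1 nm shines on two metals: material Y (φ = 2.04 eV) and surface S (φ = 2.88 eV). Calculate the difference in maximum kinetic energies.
0.8400 eV

Using KE_max = hc/λ - φ for each metal:

Photon energy: E = hc/λ = 12.1434 eV

For material Y (φ₁ = 2.04 eV):
KE₁ = E - φ₁ = 12.1434 - 2.04 = 10.1034 eV

For surface S (φ₂ = 2.88 eV):
KE₂ = E - φ₂ = 12.1434 - 2.88 = 9.2634 eV

Difference:
ΔKE = KE₁ - KE₂ = 10.1034 - 9.2634 = 0.8400 eV

Note: The difference equals the difference in work functions: 2.88 - 2.04 = 0.84 eV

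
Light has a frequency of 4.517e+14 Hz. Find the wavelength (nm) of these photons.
663.70 nm

Using the wave equation: c = fλ

Solving for wavelength:
λ = c/f = (3×10⁸ m/s) / (4.517e+14 Hz)
λ = 663.70 nm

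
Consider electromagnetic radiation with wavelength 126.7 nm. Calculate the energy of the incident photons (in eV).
9.7857 eV

Using E = hf = hc/λ:

E = hc/λ = (6.626×10⁻³⁴ J·s)(3×10⁸ m/s) / (126.7×10⁻⁹ m)
E = 9.7857 eV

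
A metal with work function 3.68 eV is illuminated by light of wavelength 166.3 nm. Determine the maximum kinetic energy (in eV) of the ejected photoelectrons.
3.7755 eV

Using Einstein's photoelectric equation: KE_max = hf - φ = hc/λ - φ

First, calculate the photon energy:
E_photon = hc/λ = (6.626×10⁻³⁴ J·s)(3×10⁸ m/s) / (166.3×10⁻⁹ m)
E_photon = 7.4555 eV

Then, the maximum kinetic energy:
KE_max = E_photon - φ = 7.4555 eV - 3.68 eV = 3.7755 eV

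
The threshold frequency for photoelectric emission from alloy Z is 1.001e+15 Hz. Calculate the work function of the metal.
4.14 eV

At the threshold frequency, photon energy equals work function:
φ = hf₀

Calculating:
φ = (6.626×10⁻³⁴ J·s)(1.001e+15 Hz)
φ = 4.14 eV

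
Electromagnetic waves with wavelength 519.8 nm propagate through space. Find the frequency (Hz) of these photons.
5.7675e+14 Hz

Using the wave equation: c = fλ

Solving for frequency:
f = c/λ = (3×10⁸ m/s) / (519.8×10⁻⁹ m)
f = 5.7675e+14 Hz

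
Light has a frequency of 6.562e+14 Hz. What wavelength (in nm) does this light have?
456.86 nm

Using the wave equation: c = fλ

Solving for wavelength:
λ = c/f = (3×10⁸ m/s) / (6.562e+14 Hz)
λ = 456.86 nm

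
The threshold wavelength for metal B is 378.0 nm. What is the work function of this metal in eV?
3.28 eV

At the threshold wavelength, photon energy equals work function:
φ = hc/λ₀

Calculating:
φ = (6.626×10⁻³⁴ J·s)(3×10⁸ m/s) / (378.0×10⁻⁹ m)
φ = 3.28 eV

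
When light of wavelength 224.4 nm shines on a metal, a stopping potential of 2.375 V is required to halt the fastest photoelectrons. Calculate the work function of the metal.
3.15 eV

The stopping potential gives the maximum kinetic energy: KE_max = eV_s = 2.375 eV

From Einstein's photoelectric equation: KE_max = hc/λ - φ
Rearranging: φ = hc/λ - KE_max

Calculate photon energy:
E_photon = hc/λ = (6.626×10⁻³⁴ J·s)(3×10⁸ m/s) / (224.4×10⁻⁹ m) = 5.5251 eV

Therefore:
φ = 5.5251 - 2.375 = 3.15 eV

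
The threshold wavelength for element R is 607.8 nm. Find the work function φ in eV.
2.04 eV

At the threshold wavelength, photon energy equals work function:
φ = hc/λ₀

Calculating:
φ = (6.626×10⁻³⁴ J·s)(3×10⁸ m/s) / (607.8×10⁻⁹ m)
φ = 2.04 eV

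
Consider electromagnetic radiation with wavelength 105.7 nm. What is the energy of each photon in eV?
11.7298 eV

Using E = hf = hc/λ:

E = hc/λ = (6.626×10⁻³⁴ J·s)(3×10⁸ m/s) / (105.7×10⁻⁹ m)
E = 11.7298 eV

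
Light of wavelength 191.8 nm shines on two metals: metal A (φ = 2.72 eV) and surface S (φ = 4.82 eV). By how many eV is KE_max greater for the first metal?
2.1000 eV

Using KE_max = hc/λ - φ for each metal:

Photon energy: E = hc/λ = 6.4642 eV

For metal A (φ₁ = 2.72 eV):
KE₁ = E - φ₁ = 6.4642 - 2.72 = 3.7442 eV

For surface S (φ₂ = 4.82 eV):
KE₂ = E - φ₂ = 6.4642 - 4.82 = 1.6442 eV

Difference:
ΔKE = KE₁ - KE₂ = 3.7442 - 1.6442 = 2.1000 eV

Note: The difference equals the difference in work functions: 4.82 - 2.72 = 2.10 eV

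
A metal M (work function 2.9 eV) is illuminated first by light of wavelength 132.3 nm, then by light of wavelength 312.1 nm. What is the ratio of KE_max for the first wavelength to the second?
6.0335

Using Einstein's equation: KE_max = hc/λ - φ

For λ₁ = 132.3 nm:
E₁ = hc/λ₁ = 9.3714 eV
KE₁ = E₁ - φ = 9.3714 - 2.9 = 6.4714 eV

For λ₂ = 312.1 nm:
E₂ = hc/λ₂ = 3.9726 eV
KE₂ = E₂ - φ = 3.9726 - 2.9 = 1.0726 eV

Ratio: KE₁/KE₂ = 6.4714/1.0726 = 6.0335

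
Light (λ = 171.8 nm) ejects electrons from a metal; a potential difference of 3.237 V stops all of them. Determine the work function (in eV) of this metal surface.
3.98 eV

The stopping potential gives the maximum kinetic energy: KE_max = eV_s = 3.237 eV

From Einstein's photoelectric equation: KE_max = hc/λ - φ
Rearranging: φ = hc/λ - KE_max

Calculate photon energy:
E_photon = hc/λ = (6.626×10⁻³⁴ J·s)(3×10⁸ m/s) / (171.8×10⁻⁹ m) = 7.2168 eV

Therefore:
φ = 7.2168 - 3.237 = 3.98 eV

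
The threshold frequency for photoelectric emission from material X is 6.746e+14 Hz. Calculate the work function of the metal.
2.79 eV

At the threshold frequency, photon energy equals work function:
φ = hf₀

Calculating:
φ = (6.626×10⁻³⁴ J·s)(6.746e+14 Hz)
φ = 2.79 eV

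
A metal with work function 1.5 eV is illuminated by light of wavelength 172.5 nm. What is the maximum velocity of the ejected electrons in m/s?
1.4144e+06 m/s

First, find the maximum kinetic energy:
E_photon = hc/λ = 7.1875 eV
KE_max = E_photon - φ = 7.1875 - 1.5 = 5.6875 eV

Convert to Joules: KE_max = 5.6875 × 1.602×10⁻¹⁹ J = 9.1124e-19 J

Then use KE = ½mv² to find velocity:
v = √(2·KE/m) = √(2 × 9.1124e-19 J / 9.109e-31 kg)
v = 1.4144e+06 m/s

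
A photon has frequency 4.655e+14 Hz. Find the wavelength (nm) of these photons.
644.02 nm

Using the wave equation: c = fλ

Solving for wavelength:
λ = c/f = (3×10⁸ m/s) / (4.655e+14 Hz)
λ = 644.02 nm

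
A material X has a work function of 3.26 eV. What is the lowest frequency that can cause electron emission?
7.8826e+14 Hz

The threshold frequency is when the photon energy equals the work function:
hf₀ = φ

Solving for f₀:
f₀ = φ/h = (3.26 eV × 1.602×10⁻¹⁹ J/eV) / (6.626×10⁻³⁴ J·s)
f₀ = 7.8826e+14 Hz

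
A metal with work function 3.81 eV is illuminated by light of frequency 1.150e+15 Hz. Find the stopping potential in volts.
0.9460 V

The stopping potential V_s satisfies: eV_s = KE_max

First, find KE_max using Einstein's equation:
E_photon = hf = (6.626×10⁻³⁴ J·s)(1.150e+15 Hz) = 4.7560 eV
KE_max = E_photon - φ = 4.7560 - 3.81 = 0.9460 eV

Since eV_s = KE_max:
V_s = KE_max/e = 0.9460 V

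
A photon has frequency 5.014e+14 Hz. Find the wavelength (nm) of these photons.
597.91 nm

Using the wave equation: c = fλ

Solving for wavelength:
λ = c/f = (3×10⁸ m/s) / (5.014e+14 Hz)
λ = 597.91 nm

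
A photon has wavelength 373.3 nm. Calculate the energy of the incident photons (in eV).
3.3213 eV

Using E = hf = hc/λ:

E = hc/λ = (6.626×10⁻³⁴ J·s)(3×10⁸ m/s) / (373.3×10⁻⁹ m)
E = 3.3213 eV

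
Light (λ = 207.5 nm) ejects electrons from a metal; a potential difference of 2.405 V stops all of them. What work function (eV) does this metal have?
3.57 eV

The stopping potential gives the maximum kinetic energy: KE_max = eV_s = 2.405 eV

From Einstein's photoelectric equation: KE_max = hc/λ - φ
Rearranging: φ = hc/λ - KE_max

Calculate photon energy:
E_photon = hc/λ = (6.626×10⁻³⁴ J·s)(3×10⁸ m/s) / (207.5×10⁻⁹ m) = 5.9751 eV

Therefore:
φ = 5.9751 - 2.405 = 3.57 eV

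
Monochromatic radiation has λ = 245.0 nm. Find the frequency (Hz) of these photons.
1.2236e+15 Hz

Using the wave equation: c = fλ

Solving for frequency:
f = c/λ = (3×10⁸ m/s) / (245.0×10⁻⁹ m)
f = 1.2236e+15 Hz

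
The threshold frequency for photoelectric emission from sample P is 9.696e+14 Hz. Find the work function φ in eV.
4.01 eV

At the threshold frequency, photon energy equals work function:
φ = hf₀

Calculating:
φ = (6.626×10⁻³⁴ J·s)(9.696e+14 Hz)
φ = 4.01 eV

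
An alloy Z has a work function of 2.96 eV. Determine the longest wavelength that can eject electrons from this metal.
418.87 nm

The threshold wavelength is when the photon energy equals the work function:
hc/λ₀ = φ

Solving for λ₀:
λ₀ = hc/φ = (6.626×10⁻³⁴ J·s)(3×10⁸ m/s) / (2.96 eV × 1.602×10⁻¹⁹ J/eV)
λ₀ = 418.87 nm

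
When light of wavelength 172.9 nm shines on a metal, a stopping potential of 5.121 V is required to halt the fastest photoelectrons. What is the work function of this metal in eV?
2.05 eV

The stopping potential gives the maximum kinetic energy: KE_max = eV_s = 5.121 eV

From Einstein's photoelectric equation: KE_max = hc/λ - φ
Rearranging: φ = hc/λ - KE_max

Calculate photon energy:
E_photon = hc/λ = (6.626×10⁻³⁴ J·s)(3×10⁸ m/s) / (172.9×10⁻⁹ m) = 7.1709 eV

Therefore:
φ = 7.1709 - 5.121 = 2.05 eV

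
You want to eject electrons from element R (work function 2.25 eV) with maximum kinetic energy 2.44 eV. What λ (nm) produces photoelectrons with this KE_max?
264.36 nm

From Einstein's equation: KE_max = hc/λ - φ

Rearranging for λ:
hc/λ = KE_max + φ
λ = hc/(KE_max + φ)

Required photon energy:
E_photon = KE_max + φ = 2.44 + 2.25 = 4.69 eV

Required wavelength:
λ = hc/E_photon = (6.626×10⁻³⁴)(3×10⁸) / (4.69 × 1.602×10⁻¹⁹)
λ = 264.36 nm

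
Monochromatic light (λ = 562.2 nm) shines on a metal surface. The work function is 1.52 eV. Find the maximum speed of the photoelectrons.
4.9100e+05 m/s

First, find the maximum kinetic energy:
E_photon = hc/λ = 2.2053 eV
KE_max = E_photon - φ = 2.2053 - 1.52 = 0.6853 eV

Convert to Joules: KE_max = 0.6853 × 1.602×10⁻¹⁹ J = 1.0980e-19 J

Then use KE = ½mv² to find velocity:
v = √(2·KE/m) = √(2 × 1.0980e-19 J / 9.109e-31 kg)
v = 4.9100e+05 m/s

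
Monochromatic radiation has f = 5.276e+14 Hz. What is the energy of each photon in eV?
2.1820 eV

Using E = hf:

E = hf = (6.626×10⁻³⁴ J·s)(5.276e+14 Hz)
E = 2.1820 eV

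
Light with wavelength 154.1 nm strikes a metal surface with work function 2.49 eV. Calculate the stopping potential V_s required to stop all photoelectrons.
5.5557 V

The stopping potential V_s satisfies: eV_s = KE_max

First, find KE_max using Einstein's equation:
E_photon = hc/λ = 8.0457 eV
KE_max = E_photon - φ = 8.0457 - 2.49 = 5.5557 eV

Since eV_s = KE_max:
V_s = KE_max/e = 5.5557 V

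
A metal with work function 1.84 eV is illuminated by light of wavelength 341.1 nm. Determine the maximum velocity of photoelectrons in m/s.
7.9458e+05 m/s

First, find the maximum kinetic energy:
E_photon = hc/λ = 3.6348 eV
KE_max = E_photon - φ = 3.6348 - 1.84 = 1.7948 eV

Convert to Joules: KE_max = 1.7948 × 1.602×10⁻¹⁹ J = 2.8756e-19 J

Then use KE = ½mv² to find velocity:
v = √(2·KE/m) = √(2 × 2.8756e-19 J / 9.109e-31 kg)
v = 7.9458e+05 m/s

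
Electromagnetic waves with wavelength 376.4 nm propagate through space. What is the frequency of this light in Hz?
7.9647e+14 Hz

Using the wave equation: c = fλ

Solving for frequency:
f = c/λ = (3×10⁸ m/s) / (376.4×10⁻⁹ m)
f = 7.9647e+14 Hz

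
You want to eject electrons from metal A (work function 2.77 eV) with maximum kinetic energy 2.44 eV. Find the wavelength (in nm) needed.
237.97 nm

From Einstein's equation: KE_max = hc/λ - φ

Rearranging for λ:
hc/λ = KE_max + φ
λ = hc/(KE_max + φ)

Required photon energy:
E_photon = KE_max + φ = 2.44 + 2.77 = 5.21 eV

Required wavelength:
λ = hc/E_photon = (6.626×10⁻³⁴)(3×10⁸) / (5.21 × 1.602×10⁻¹⁹)
λ = 237.97 nm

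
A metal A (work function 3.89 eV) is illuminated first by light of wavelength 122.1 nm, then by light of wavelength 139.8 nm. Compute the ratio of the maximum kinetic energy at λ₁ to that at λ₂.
1.2582

Using Einstein's equation: KE_max = hc/λ - φ

For λ₁ = 122.1 nm:
E₁ = hc/λ₁ = 10.1543 eV
KE₁ = E₁ - φ = 10.1543 - 3.89 = 6.2643 eV

For λ₂ = 139.8 nm:
E₂ = hc/λ₂ = 8.8687 eV
KE₂ = E₂ - φ = 8.8687 - 3.89 = 4.9787 eV

Ratio: KE₁/KE₂ = 6.2643/4.9787 = 1.2582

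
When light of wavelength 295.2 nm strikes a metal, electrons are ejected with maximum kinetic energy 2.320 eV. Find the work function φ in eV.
1.88 eV

From Einstein's photoelectric equation: KE_max = hf - φ = hc/λ - φ

Rearranging for φ:
φ = hc/λ - KE_max

Calculate photon energy:
E_photon = hc/λ = 4.2000 eV

Therefore:
φ = 4.2000 - 2.320 = 1.88 eV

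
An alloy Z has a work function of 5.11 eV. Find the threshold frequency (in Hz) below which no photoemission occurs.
1.2356e+15 Hz

The threshold frequency is when the photon energy equals the work function:
hf₀ = φ

Solving for f₀:
f₀ = φ/h = (5.11 eV × 1.602×10⁻¹⁹ J/eV) / (6.626×10⁻³⁴ J·s)
f₀ = 1.2356e+15 Hz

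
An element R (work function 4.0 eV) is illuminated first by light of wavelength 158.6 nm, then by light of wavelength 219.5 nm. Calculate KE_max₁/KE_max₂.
2.3157

Using Einstein's equation: KE_max = hc/λ - φ

For λ₁ = 158.6 nm:
E₁ = hc/λ₁ = 7.8174 eV
KE₁ = E₁ - φ = 7.8174 - 4.0 = 3.8174 eV

For λ₂ = 219.5 nm:
E₂ = hc/λ₂ = 5.6485 eV
KE₂ = E₂ - φ = 5.6485 - 4.0 = 1.6485 eV

Ratio: KE₁/KE₂ = 3.8174/1.6485 = 2.3157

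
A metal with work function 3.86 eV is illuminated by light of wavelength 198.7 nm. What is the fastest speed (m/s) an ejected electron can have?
9.1494e+05 m/s

First, find the maximum kinetic energy:
E_photon = hc/λ = 6.2398 eV
KE_max = E_photon - φ = 6.2398 - 3.86 = 2.3798 eV

Convert to Joules: KE_max = 2.3798 × 1.602×10⁻¹⁹ J = 3.8128e-19 J

Then use KE = ½mv² to find velocity:
v = √(2·KE/m) = √(2 × 3.8128e-19 J / 9.109e-31 kg)
v = 9.1494e+05 m/s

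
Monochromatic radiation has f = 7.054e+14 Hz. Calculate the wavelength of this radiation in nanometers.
425.00 nm

Using the wave equation: c = fλ

Solving for wavelength:
λ = c/f = (3×10⁸ m/s) / (7.054e+14 Hz)
λ = 425.00 nm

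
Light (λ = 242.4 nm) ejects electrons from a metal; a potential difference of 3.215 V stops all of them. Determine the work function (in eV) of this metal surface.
1.90 eV

The stopping potential gives the maximum kinetic energy: KE_max = eV_s = 3.215 eV

From Einstein's photoelectric equation: KE_max = hc/λ - φ
Rearranging: φ = hc/λ - KE_max

Calculate photon energy:
E_photon = hc/λ = (6.626×10⁻³⁴ J·s)(3×10⁸ m/s) / (242.4×10⁻⁹ m) = 5.1149 eV

Therefore:
φ = 5.1149 - 3.215 = 1.90 eV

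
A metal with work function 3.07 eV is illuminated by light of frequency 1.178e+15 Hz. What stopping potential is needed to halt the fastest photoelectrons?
1.8018 V

The stopping potential V_s satisfies: eV_s = KE_max

First, find KE_max using Einstein's equation:
E_photon = hf = (6.626×10⁻³⁴ J·s)(1.178e+15 Hz) = 4.8718 eV
KE_max = E_photon - φ = 4.8718 - 3.07 = 1.8018 eV

Since eV_s = KE_max:
V_s = KE_max/e = 1.8018 V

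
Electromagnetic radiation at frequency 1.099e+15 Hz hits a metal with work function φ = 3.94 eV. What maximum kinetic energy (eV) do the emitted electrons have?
0.6051 eV

Using Einstein's photoelectric equation: KE_max = hf - φ

First, calculate the photon energy:
E_photon = hf = (6.626×10⁻³⁴ J·s)(1.099e+15 Hz)
E_photon = 4.5451 eV

Then, the maximum kinetic energy:
KE_max = E_photon - φ = 4.5451 eV - 3.94 eV = 0.6051 eV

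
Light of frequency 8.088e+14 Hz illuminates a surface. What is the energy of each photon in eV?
3.3449 eV

Using E = hf:

E = hf = (6.626×10⁻³⁴ J·s)(8.088e+14 Hz)
E = 3.3449 eV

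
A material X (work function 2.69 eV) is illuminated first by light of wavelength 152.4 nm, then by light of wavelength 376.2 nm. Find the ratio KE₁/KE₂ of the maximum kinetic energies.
8.9903

Using Einstein's equation: KE_max = hc/λ - φ

For λ₁ = 152.4 nm:
E₁ = hc/λ₁ = 8.1354 eV
KE₁ = E₁ - φ = 8.1354 - 2.69 = 5.4454 eV

For λ₂ = 376.2 nm:
E₂ = hc/λ₂ = 3.2957 eV
KE₂ = E₂ - φ = 3.2957 - 2.69 = 0.6057 eV

Ratio: KE₁/KE₂ = 5.4454/0.6057 = 8.9903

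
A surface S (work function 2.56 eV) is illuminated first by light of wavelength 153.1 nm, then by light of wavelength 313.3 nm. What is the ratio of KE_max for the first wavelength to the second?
3.9634

Using Einstein's equation: KE_max = hc/λ - φ

For λ₁ = 153.1 nm:
E₁ = hc/λ₁ = 8.0982 eV
KE₁ = E₁ - φ = 8.0982 - 2.56 = 5.5382 eV

For λ₂ = 313.3 nm:
E₂ = hc/λ₂ = 3.9574 eV
KE₂ = E₂ - φ = 3.9574 - 2.56 = 1.3974 eV

Ratio: KE₁/KE₂ = 5.5382/1.3974 = 3.9634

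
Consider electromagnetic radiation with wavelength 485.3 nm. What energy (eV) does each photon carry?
2.5548 eV

Using E = hf = hc/λ:

E = hc/λ = (6.626×10⁻³⁴ J·s)(3×10⁸ m/s) / (485.3×10⁻⁹ m)
E = 2.5548 eV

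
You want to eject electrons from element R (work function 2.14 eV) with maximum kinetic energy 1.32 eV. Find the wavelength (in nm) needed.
358.34 nm

From Einstein's equation: KE_max = hc/λ - φ

Rearranging for λ:
hc/λ = KE_max + φ
λ = hc/(KE_max + φ)

Required photon energy:
E_photon = KE_max + φ = 1.32 + 2.14 = 3.46 eV

Required wavelength:
λ = hc/E_photon = (6.626×10⁻³⁴)(3×10⁸) / (3.46 × 1.602×10⁻¹⁹)
λ = 358.34 nm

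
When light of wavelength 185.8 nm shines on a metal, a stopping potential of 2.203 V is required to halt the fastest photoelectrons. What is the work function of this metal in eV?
4.47 eV

The stopping potential gives the maximum kinetic energy: KE_max = eV_s = 2.203 eV

From Einstein's photoelectric equation: KE_max = hc/λ - φ
Rearranging: φ = hc/λ - KE_max

Calculate photon energy:
E_photon = hc/λ = (6.626×10⁻³⁴ J·s)(3×10⁸ m/s) / (185.8×10⁻⁹ m) = 6.6730 eV

Therefore:
φ = 6.6730 - 2.203 = 4.47 eV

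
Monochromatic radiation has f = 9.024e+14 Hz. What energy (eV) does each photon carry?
3.7320 eV

Using E = hf:

E = hf = (6.626×10⁻³⁴ J·s)(9.024e+14 Hz)
E = 3.7320 eV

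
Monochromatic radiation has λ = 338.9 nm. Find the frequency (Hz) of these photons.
8.8460e+14 Hz

Using the wave equation: c = fλ

Solving for frequency:
f = c/λ = (3×10⁸ m/s) / (338.9×10⁻⁹ m)
f = 8.8460e+14 Hz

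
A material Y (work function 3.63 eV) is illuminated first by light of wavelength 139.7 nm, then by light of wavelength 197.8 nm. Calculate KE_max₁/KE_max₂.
1.9881

Using Einstein's equation: KE_max = hc/λ - φ

For λ₁ = 139.7 nm:
E₁ = hc/λ₁ = 8.8750 eV
KE₁ = E₁ - φ = 8.8750 - 3.63 = 5.2450 eV

For λ₂ = 197.8 nm:
E₂ = hc/λ₂ = 6.2682 eV
KE₂ = E₂ - φ = 6.2682 - 3.63 = 2.6382 eV

Ratio: KE₁/KE₂ = 5.2450/2.6382 = 1.9881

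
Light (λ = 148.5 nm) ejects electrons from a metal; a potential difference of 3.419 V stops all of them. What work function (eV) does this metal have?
4.93 eV

The stopping potential gives the maximum kinetic energy: KE_max = eV_s = 3.419 eV

From Einstein's photoelectric equation: KE_max = hc/λ - φ
Rearranging: φ = hc/λ - KE_max

Calculate photon energy:
E_photon = hc/λ = (6.626×10⁻³⁴ J·s)(3×10⁸ m/s) / (148.5×10⁻⁹ m) = 8.3491 eV

Therefore:
φ = 8.3491 - 3.419 = 4.93 eV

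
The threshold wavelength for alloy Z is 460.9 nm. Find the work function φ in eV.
2.69 eV

At the threshold wavelength, photon energy equals work function:
φ = hc/λ₀

Calculating:
φ = (6.626×10⁻³⁴ J·s)(3×10⁸ m/s) / (460.9×10⁻⁹ m)
φ = 2.69 eV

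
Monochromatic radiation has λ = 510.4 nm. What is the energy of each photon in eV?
2.4292 eV

Using E = hf = hc/λ:

E = hc/λ = (6.626×10⁻³⁴ J·s)(3×10⁸ m/s) / (510.4×10⁻⁹ m)
E = 2.4292 eV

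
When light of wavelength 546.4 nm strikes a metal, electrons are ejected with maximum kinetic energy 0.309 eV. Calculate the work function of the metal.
1.96 eV

From Einstein's photoelectric equation: KE_max = hf - φ = hc/λ - φ

Rearranging for φ:
φ = hc/λ - KE_max

Calculate photon energy:
E_photon = hc/λ = 2.2691 eV

Therefore:
φ = 2.2691 - 0.309 = 1.96 eV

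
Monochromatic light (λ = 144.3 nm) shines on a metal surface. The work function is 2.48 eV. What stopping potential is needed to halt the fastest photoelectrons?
6.1121 V

The stopping potential V_s satisfies: eV_s = KE_max

First, find KE_max using Einstein's equation:
E_photon = hc/λ = 8.5921 eV
KE_max = E_photon - φ = 8.5921 - 2.48 = 6.1121 eV

Since eV_s = KE_max:
V_s = KE_max/e = 6.1121 V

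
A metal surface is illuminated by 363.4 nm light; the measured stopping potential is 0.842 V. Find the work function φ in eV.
2.57 eV

The stopping potential gives the maximum kinetic energy: KE_max = eV_s = 0.842 eV

From Einstein's photoelectric equation: KE_max = hc/λ - φ
Rearranging: φ = hc/λ - KE_max

Calculate photon energy:
E_photon = hc/λ = (6.626×10⁻³⁴ J·s)(3×10⁸ m/s) / (363.4×10⁻⁹ m) = 3.4118 eV

Therefore:
φ = 3.4118 - 0.842 = 2.57 eV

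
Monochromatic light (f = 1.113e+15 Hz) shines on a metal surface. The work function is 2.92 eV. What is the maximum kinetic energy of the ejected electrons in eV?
1.6830 eV

Using Einstein's photoelectric equation: KE_max = hf - φ

First, calculate the photon energy:
E_photon = hf = (6.626×10⁻³⁴ J·s)(1.113e+15 Hz)
E_photon = 4.6030 eV

Then, the maximum kinetic energy:
KE_max = E_photon - φ = 4.6030 eV - 2.92 eV = 1.6830 eV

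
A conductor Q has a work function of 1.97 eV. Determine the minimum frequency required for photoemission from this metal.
4.7634e+14 Hz

The threshold frequency is when the photon energy equals the work function:
hf₀ = φ

Solving for f₀:
f₀ = φ/h = (1.97 eV × 1.602×10⁻¹⁹ J/eV) / (6.626×10⁻³⁴ J·s)
f₀ = 4.7634e+14 Hz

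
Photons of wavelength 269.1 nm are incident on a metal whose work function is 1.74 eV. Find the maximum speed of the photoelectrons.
1.0043e+06 m/s

First, find the maximum kinetic energy:
E_photon = hc/λ = 4.6074 eV
KE_max = E_photon - φ = 4.6074 - 1.74 = 2.8674 eV

Convert to Joules: KE_max = 2.8674 × 1.602×10⁻¹⁹ J = 4.5940e-19 J

Then use KE = ½mv² to find velocity:
v = √(2·KE/m) = √(2 × 4.5940e-19 J / 9.109e-31 kg)
v = 1.0043e+06 m/s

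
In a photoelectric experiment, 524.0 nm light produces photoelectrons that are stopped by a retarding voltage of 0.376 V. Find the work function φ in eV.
1.99 eV

The stopping potential gives the maximum kinetic energy: KE_max = eV_s = 0.376 eV

From Einstein's photoelectric equation: KE_max = hc/λ - φ
Rearranging: φ = hc/λ - KE_max

Calculate photon energy:
E_photon = hc/λ = (6.626×10⁻³⁴ J·s)(3×10⁸ m/s) / (524.0×10⁻⁹ m) = 2.3661 eV

Therefore:
φ = 2.3661 - 0.376 = 1.99 eV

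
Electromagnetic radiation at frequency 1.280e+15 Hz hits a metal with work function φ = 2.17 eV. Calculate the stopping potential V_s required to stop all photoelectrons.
3.1237 V

The stopping potential V_s satisfies: eV_s = KE_max

First, find KE_max using Einstein's equation:
E_photon = hf = (6.626×10⁻³⁴ J·s)(1.280e+15 Hz) = 5.2937 eV
KE_max = E_photon - φ = 5.2937 - 2.17 = 3.1237 eV

Since eV_s = KE_max:
V_s = KE_max/e = 3.1237 V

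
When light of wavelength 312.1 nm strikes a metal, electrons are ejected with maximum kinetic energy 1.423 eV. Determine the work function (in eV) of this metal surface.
2.55 eV

From Einstein's photoelectric equation: KE_max = hf - φ = hc/λ - φ

Rearranging for φ:
φ = hc/λ - KE_max

Calculate photon energy:
E_photon = hc/λ = 3.9726 eV

Therefore:
φ = 3.9726 - 1.423 = 2.55 eV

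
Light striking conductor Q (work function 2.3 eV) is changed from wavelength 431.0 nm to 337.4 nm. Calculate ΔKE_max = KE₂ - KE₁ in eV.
0.7980 eV

Using Einstein's equation: KE_max = hc/λ - φ

For λ₁ = 431.0 nm:
KE₁ = hc/λ₁ - φ = 2.8767 - 2.3 = 0.5767 eV

For λ₂ = 337.4 nm:
KE₂ = hc/λ₂ - φ = 3.6747 - 2.3 = 1.3747 eV

Change in KE:
ΔKE = KE₂ - KE₁ = 1.3747 - 0.5767 = 0.7980 eV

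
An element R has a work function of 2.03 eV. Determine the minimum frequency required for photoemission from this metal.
4.9085e+14 Hz

The threshold frequency is when the photon energy equals the work function:
hf₀ = φ

Solving for f₀:
f₀ = φ/h = (2.03 eV × 1.602×10⁻¹⁹ J/eV) / (6.626×10⁻³⁴ J·s)
f₀ = 4.9085e+14 Hz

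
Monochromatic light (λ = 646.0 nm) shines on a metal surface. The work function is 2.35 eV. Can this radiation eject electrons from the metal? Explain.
No

For photoemission, the photon energy must exceed the work function.

Photon energy: E = hc/λ = 1.9193 eV
Work function: φ = 2.35 eV

Since E_photon (1.9193 eV) < φ (2.35 eV), photoemission will NOT occur.
The threshold wavelength is λ₀ = hc/φ = 527.6 nm.
Since 646.0 nm > 527.6 nm, the photons lack sufficient energy.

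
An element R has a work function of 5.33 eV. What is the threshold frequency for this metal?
1.2888e+15 Hz

The threshold frequency is when the photon energy equals the work function:
hf₀ = φ

Solving for f₀:
f₀ = φ/h = (5.33 eV × 1.602×10⁻¹⁹ J/eV) / (6.626×10⁻³⁴ J·s)
f₀ = 1.2888e+15 Hz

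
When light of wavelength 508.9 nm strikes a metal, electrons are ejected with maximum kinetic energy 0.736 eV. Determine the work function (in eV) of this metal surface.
1.70 eV

From Einstein's photoelectric equation: KE_max = hf - φ = hc/λ - φ

Rearranging for φ:
φ = hc/λ - KE_max

Calculate photon energy:
E_photon = hc/λ = 2.4363 eV

Therefore:
φ = 2.4363 - 0.736 = 1.70 eV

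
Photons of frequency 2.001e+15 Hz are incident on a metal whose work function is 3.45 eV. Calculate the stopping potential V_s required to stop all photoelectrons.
4.8255 V

The stopping potential V_s satisfies: eV_s = KE_max

First, find KE_max using Einstein's equation:
E_photon = hf = (6.626×10⁻³⁴ J·s)(2.001e+15 Hz) = 8.2755 eV
KE_max = E_photon - φ = 8.2755 - 3.45 = 4.8255 eV

Since eV_s = KE_max:
V_s = KE_max/e = 4.8255 V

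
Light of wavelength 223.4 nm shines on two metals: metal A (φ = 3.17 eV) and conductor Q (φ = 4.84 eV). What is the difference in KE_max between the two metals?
1.6700 eV

Using KE_max = hc/λ - φ for each metal:

Photon energy: E = hc/λ = 5.5499 eV

For metal A (φ₁ = 3.17 eV):
KE₁ = E - φ₁ = 5.5499 - 3.17 = 2.3799 eV

For conductor Q (φ₂ = 4.84 eV):
KE₂ = E - φ₂ = 5.5499 - 4.84 = 0.7099 eV

Difference:
ΔKE = KE₁ - KE₂ = 2.3799 - 0.7099 = 1.6700 eV

Note: The difference equals the difference in work functions: 4.84 - 3.17 = 1.67 eV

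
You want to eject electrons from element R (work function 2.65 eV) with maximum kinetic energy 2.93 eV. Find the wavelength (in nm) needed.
222.19 nm

From Einstein's equation: KE_max = hc/λ - φ

Rearranging for λ:
hc/λ = KE_max + φ
λ = hc/(KE_max + φ)

Required photon energy:
E_photon = KE_max + φ = 2.93 + 2.65 = 5.58 eV

Required wavelength:
λ = hc/E_photon = (6.626×10⁻³⁴)(3×10⁸) / (5.58 × 1.602×10⁻¹⁹)
λ = 222.19 nm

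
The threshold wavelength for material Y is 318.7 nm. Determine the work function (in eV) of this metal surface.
3.89 eV

At the threshold wavelength, photon energy equals work function:
φ = hc/λ₀

Calculating:
φ = (6.626×10⁻³⁴ J·s)(3×10⁸ m/s) / (318.7×10⁻⁹ m)
φ = 3.89 eV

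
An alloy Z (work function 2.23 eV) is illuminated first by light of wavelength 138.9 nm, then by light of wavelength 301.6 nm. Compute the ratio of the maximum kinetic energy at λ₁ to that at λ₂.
3.5601

Using Einstein's equation: KE_max = hc/λ - φ

For λ₁ = 138.9 nm:
E₁ = hc/λ₁ = 8.9261 eV
KE₁ = E₁ - φ = 8.9261 - 2.23 = 6.6961 eV

For λ₂ = 301.6 nm:
E₂ = hc/λ₂ = 4.1109 eV
KE₂ = E₂ - φ = 4.1109 - 2.23 = 1.8809 eV

Ratio: KE₁/KE₂ = 6.6961/1.8809 = 3.5601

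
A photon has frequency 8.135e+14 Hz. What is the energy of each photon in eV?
3.3644 eV

Using E = hf:

E = hf = (6.626×10⁻³⁴ J·s)(8.135e+14 Hz)
E = 3.3644 eV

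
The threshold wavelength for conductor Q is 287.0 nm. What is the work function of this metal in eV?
4.32 eV

At the threshold wavelength, photon energy equals work function:
φ = hc/λ₀

Calculating:
φ = (6.626×10⁻³⁴ J·s)(3×10⁸ m/s) / (287.0×10⁻⁹ m)
φ = 4.32 eV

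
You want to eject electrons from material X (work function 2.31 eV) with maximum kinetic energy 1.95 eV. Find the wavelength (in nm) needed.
291.04 nm

From Einstein's equation: KE_max = hc/λ - φ

Rearranging for λ:
hc/λ = KE_max + φ
λ = hc/(KE_max + φ)

Required photon energy:
E_photon = KE_max + φ = 1.95 + 2.31 = 4.26 eV

Required wavelength:
λ = hc/E_photon = (6.626×10⁻³⁴)(3×10⁸) / (4.26 × 1.602×10⁻¹⁹)
λ = 291.04 nm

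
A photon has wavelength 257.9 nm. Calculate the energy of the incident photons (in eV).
4.8075 eV

Using E = hf = hc/λ:

E = hc/λ = (6.626×10⁻³⁴ J·s)(3×10⁸ m/s) / (257.9×10⁻⁹ m)
E = 4.8075 eV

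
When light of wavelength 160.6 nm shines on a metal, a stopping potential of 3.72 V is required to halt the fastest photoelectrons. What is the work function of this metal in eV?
4.00 eV

The stopping potential gives the maximum kinetic energy: KE_max = eV_s = 3.72 eV

From Einstein's photoelectric equation: KE_max = hc/λ - φ
Rearranging: φ = hc/λ - KE_max

Calculate photon energy:
E_photon = hc/λ = (6.626×10⁻³⁴ J·s)(3×10⁸ m/s) / (160.6×10⁻⁹ m) = 7.7201 eV

Therefore:
φ = 7.7201 - 3.72 = 4.00 eV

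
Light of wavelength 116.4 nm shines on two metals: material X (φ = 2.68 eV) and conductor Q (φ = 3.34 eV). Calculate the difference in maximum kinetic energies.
0.6600 eV

Using KE_max = hc/λ - φ for each metal:

Photon energy: E = hc/λ = 10.6516 eV

For material X (φ₁ = 2.68 eV):
KE₁ = E - φ₁ = 10.6516 - 2.68 = 7.9716 eV

For conductor Q (φ₂ = 3.34 eV):
KE₂ = E - φ₂ = 10.6516 - 3.34 = 7.3116 eV

Difference:
ΔKE = KE₁ - KE₂ = 7.9716 - 7.3116 = 0.6600 eV

Note: The difference equals the difference in work functions: 3.34 - 2.68 = 0.66 eV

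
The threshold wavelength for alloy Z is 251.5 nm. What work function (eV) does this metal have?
4.93 eV

At the threshold wavelength, photon energy equals work function:
φ = hc/λ₀

Calculating:
φ = (6.626×10⁻³⁴ J·s)(3×10⁸ m/s) / (251.5×10⁻⁹ m)
φ = 4.93 eV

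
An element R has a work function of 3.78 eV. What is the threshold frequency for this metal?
9.1400e+14 Hz

The threshold frequency is when the photon energy equals the work function:
hf₀ = φ

Solving for f₀:
f₀ = φ/h = (3.78 eV × 1.602×10⁻¹⁹ J/eV) / (6.626×10⁻³⁴ J·s)
f₀ = 9.1400e+14 Hz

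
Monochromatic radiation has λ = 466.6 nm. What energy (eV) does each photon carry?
2.6572 eV

Using E = hf = hc/λ:

E = hc/λ = (6.626×10⁻³⁴ J·s)(3×10⁸ m/s) / (466.6×10⁻⁹ m)
E = 2.6572 eV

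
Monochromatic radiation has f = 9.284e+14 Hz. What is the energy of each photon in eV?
3.8396 eV

Using E = hf:

E = hf = (6.626×10⁻³⁴ J·s)(9.284e+14 Hz)
E = 3.8396 eV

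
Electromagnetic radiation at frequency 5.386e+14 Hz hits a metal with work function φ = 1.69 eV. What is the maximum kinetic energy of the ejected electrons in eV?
0.5375 eV

Using Einstein's photoelectric equation: KE_max = hf - φ

First, calculate the photon energy:
E_photon = hf = (6.626×10⁻³⁴ J·s)(5.386e+14 Hz)
E_photon = 2.2275 eV

Then, the maximum kinetic energy:
KE_max = E_photon - φ = 2.2275 eV - 1.69 eV = 0.5375 eV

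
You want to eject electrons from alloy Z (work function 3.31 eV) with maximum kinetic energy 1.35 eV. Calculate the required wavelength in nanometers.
266.06 nm

From Einstein's equation: KE_max = hc/λ - φ

Rearranging for λ:
hc/λ = KE_max + φ
λ = hc/(KE_max + φ)

Required photon energy:
E_photon = KE_max + φ = 1.35 + 3.31 = 4.66 eV

Required wavelength:
λ = hc/E_photon = (6.626×10⁻³⁴)(3×10⁸) / (4.66 × 1.602×10⁻¹⁹)
λ = 266.06 nm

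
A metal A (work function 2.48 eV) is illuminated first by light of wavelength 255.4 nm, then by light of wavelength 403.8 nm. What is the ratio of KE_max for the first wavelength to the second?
4.0216

Using Einstein's equation: KE_max = hc/λ - φ

For λ₁ = 255.4 nm:
E₁ = hc/λ₁ = 4.8545 eV
KE₁ = E₁ - φ = 4.8545 - 2.48 = 2.3745 eV

For λ₂ = 403.8 nm:
E₂ = hc/λ₂ = 3.0704 eV
KE₂ = E₂ - φ = 3.0704 - 2.48 = 0.5904 eV

Ratio: KE₁/KE₂ = 2.3745/0.5904 = 4.0216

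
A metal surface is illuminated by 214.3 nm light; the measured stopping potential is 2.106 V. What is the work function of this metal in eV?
3.68 eV

The stopping potential gives the maximum kinetic energy: KE_max = eV_s = 2.106 eV

From Einstein's photoelectric equation: KE_max = hc/λ - φ
Rearranging: φ = hc/λ - KE_max

Calculate photon energy:
E_photon = hc/λ = (6.626×10⁻³⁴ J·s)(3×10⁸ m/s) / (214.3×10⁻⁹ m) = 5.7855 eV

Therefore:
φ = 5.7855 - 2.106 = 3.68 eV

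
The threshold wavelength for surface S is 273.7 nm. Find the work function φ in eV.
4.53 eV

At the threshold wavelength, photon energy equals work function:
φ = hc/λ₀

Calculating:
φ = (6.626×10⁻³⁴ J·s)(3×10⁸ m/s) / (273.7×10⁻⁹ m)
φ = 4.53 eV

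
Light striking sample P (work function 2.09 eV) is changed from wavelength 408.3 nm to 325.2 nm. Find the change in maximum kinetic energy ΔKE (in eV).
0.7760 eV

Using Einstein's equation: KE_max = hc/λ - φ

For λ₁ = 408.3 nm:
KE₁ = hc/λ₁ - φ = 3.0366 - 2.09 = 0.9466 eV

For λ₂ = 325.2 nm:
KE₂ = hc/λ₂ - φ = 3.8126 - 2.09 = 1.7226 eV

Change in KE:
ΔKE = KE₂ - KE₁ = 1.7226 - 0.9466 = 0.7760 eV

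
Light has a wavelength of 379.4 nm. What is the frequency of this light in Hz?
7.9018e+14 Hz

Using the wave equation: c = fλ

Solving for frequency:
f = c/λ = (3×10⁸ m/s) / (379.4×10⁻⁹ m)
f = 7.9018e+14 Hz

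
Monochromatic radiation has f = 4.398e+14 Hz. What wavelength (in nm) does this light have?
681.66 nm

Using the wave equation: c = fλ

Solving for wavelength:
λ = c/f = (3×10⁸ m/s) / (4.398e+14 Hz)
λ = 681.66 nm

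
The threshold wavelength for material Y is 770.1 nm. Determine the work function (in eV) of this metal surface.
1.61 eV

At the threshold wavelength, photon energy equals work function:
φ = hc/λ₀

Calculating:
φ = (6.626×10⁻³⁴ J·s)(3×10⁸ m/s) / (770.1×10⁻⁹ m)
φ = 1.61 eV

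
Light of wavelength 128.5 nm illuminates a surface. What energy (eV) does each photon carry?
9.6486 eV

Using E = hf = hc/λ:

E = hc/λ = (6.626×10⁻³⁴ J·s)(3×10⁸ m/s) / (128.5×10⁻⁹ m)
E = 9.6486 eV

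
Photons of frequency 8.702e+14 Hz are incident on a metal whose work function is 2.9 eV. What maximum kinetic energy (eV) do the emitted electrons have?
0.6989 eV

Using Einstein's photoelectric equation: KE_max = hf - φ

First, calculate the photon energy:
E_photon = hf = (6.626×10⁻³⁴ J·s)(8.702e+14 Hz)
E_photon = 3.5989 eV

Then, the maximum kinetic energy:
KE_max = E_photon - φ = 3.5989 eV - 2.9 eV = 0.6989 eV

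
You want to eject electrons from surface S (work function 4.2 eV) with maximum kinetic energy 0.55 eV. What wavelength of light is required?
261.02 nm

From Einstein's equation: KE_max = hc/λ - φ

Rearranging for λ:
hc/λ = KE_max + φ
λ = hc/(KE_max + φ)

Required photon energy:
E_photon = KE_max + φ = 0.55 + 4.2 = 4.75 eV

Required wavelength:
λ = hc/E_photon = (6.626×10⁻³⁴)(3×10⁸) / (4.75 × 1.602×10⁻¹⁹)
λ = 261.02 nm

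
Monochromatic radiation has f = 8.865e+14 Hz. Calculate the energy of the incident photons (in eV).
3.6663 eV

Using E = hf:

E = hf = (6.626×10⁻³⁴ J·s)(8.865e+14 Hz)
E = 3.6663 eV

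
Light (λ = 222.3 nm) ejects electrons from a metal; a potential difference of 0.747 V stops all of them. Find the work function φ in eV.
4.83 eV

The stopping potential gives the maximum kinetic energy: KE_max = eV_s = 0.747 eV

From Einstein's photoelectric equation: KE_max = hc/λ - φ
Rearranging: φ = hc/λ - KE_max

Calculate photon energy:
E_photon = hc/λ = (6.626×10⁻³⁴ J·s)(3×10⁸ m/s) / (222.3×10⁻⁹ m) = 5.5773 eV

Therefore:
φ = 5.5773 - 0.747 = 4.83 eV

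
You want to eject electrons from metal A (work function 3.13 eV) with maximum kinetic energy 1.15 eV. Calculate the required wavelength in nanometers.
289.68 nm

From Einstein's equation: KE_max = hc/λ - φ

Rearranging for λ:
hc/λ = KE_max + φ
λ = hc/(KE_max + φ)

Required photon energy:
E_photon = KE_max + φ = 1.15 + 3.13 = 4.28 eV

Required wavelength:
λ = hc/E_photon = (6.626×10⁻³⁴)(3×10⁸) / (4.28 × 1.602×10⁻¹⁹)
λ = 289.68 nm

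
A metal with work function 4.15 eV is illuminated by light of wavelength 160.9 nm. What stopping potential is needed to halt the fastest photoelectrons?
3.5557 V

The stopping potential V_s satisfies: eV_s = KE_max

First, find KE_max using Einstein's equation:
E_photon = hc/λ = 7.7057 eV
KE_max = E_photon - φ = 7.7057 - 4.15 = 3.5557 eV

Since eV_s = KE_max:
V_s = KE_max/e = 3.5557 V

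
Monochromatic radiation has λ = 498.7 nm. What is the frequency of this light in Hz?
6.0115e+14 Hz

Using the wave equation: c = fλ

Solving for frequency:
f = c/λ = (3×10⁸ m/s) / (498.7×10⁻⁹ m)
f = 6.0115e+14 Hz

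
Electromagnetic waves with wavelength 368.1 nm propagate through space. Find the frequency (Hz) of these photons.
8.1443e+14 Hz

Using the wave equation: c = fλ

Solving for frequency:
f = c/λ = (3×10⁸ m/s) / (368.1×10⁻⁹ m)
f = 8.1443e+14 Hz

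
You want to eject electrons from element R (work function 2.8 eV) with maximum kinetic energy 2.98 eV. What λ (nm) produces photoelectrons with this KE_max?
214.51 nm

From Einstein's equation: KE_max = hc/λ - φ

Rearranging for λ:
hc/λ = KE_max + φ
λ = hc/(KE_max + φ)

Required photon energy:
E_photon = KE_max + φ = 2.98 + 2.8 = 5.78 eV

Required wavelength:
λ = hc/E_photon = (6.626×10⁻³⁴)(3×10⁸) / (5.78 × 1.602×10⁻¹⁹)
λ = 214.51 nm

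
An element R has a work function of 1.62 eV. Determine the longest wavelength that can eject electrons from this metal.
765.33 nm

The threshold wavelength is when the photon energy equals the work function:
hc/λ₀ = φ

Solving for λ₀:
λ₀ = hc/φ = (6.626×10⁻³⁴ J·s)(3×10⁸ m/s) / (1.62 eV × 1.602×10⁻¹⁹ J/eV)
λ₀ = 765.33 nm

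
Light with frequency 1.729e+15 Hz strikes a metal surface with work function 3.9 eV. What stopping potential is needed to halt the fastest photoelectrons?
3.2506 V

The stopping potential V_s satisfies: eV_s = KE_max

First, find KE_max using Einstein's equation:
E_photon = hf = (6.626×10⁻³⁴ J·s)(1.729e+15 Hz) = 7.1506 eV
KE_max = E_photon - φ = 7.1506 - 3.9 = 3.2506 eV

Since eV_s = KE_max:
V_s = KE_max/e = 3.2506 V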